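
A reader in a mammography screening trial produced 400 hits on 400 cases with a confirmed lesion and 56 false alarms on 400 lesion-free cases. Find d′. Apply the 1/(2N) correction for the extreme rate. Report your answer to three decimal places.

The hit rate is 400/400 = 1, so apply the 1/(2N) correction: H → 1 − 1/(2·400) = 0.99875.
z(H) = z(0.99875) = 3.0233
z(FA) = z(0.14000) = -1.0803
d' = 3.0233 − (-1.0803) = 4.1036

d′ = 4.104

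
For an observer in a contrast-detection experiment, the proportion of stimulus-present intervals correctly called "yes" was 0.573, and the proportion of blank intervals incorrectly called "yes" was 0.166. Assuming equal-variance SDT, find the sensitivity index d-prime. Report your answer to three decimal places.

z(H) = z(0.573) = 0.1840
z(FA) = z(0.166) = -0.9701
d' = z(H) − z(FA) = 0.1840 − (-0.9701) = 1.1541

d-prime = 1.154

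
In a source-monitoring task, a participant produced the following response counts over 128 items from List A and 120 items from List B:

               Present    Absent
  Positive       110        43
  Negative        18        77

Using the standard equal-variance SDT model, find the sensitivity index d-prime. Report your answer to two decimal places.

d-prime = 1.44

H = 110/128 = 0.8594
FA = 43/120 = 0.3583
Φ⁻¹(H) = Φ⁻¹(0.8594) = 1.078
Φ⁻¹(FA) = Φ⁻¹(0.3583) = -0.363
d' = z(H) − z(FA) = 1.078 − (-0.363) = 1.441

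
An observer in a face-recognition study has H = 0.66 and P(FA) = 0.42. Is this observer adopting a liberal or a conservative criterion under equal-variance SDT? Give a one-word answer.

z(H) = 0.412, z(FA) = -0.202
c = −½·(z(H) + z(FA)) = -0.105
c < 0 → liberal criterion (biased toward responding “yes”).

liberal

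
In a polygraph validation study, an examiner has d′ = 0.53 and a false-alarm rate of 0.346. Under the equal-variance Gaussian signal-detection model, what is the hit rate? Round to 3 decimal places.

hit rate = 0.553

z(false-alarm rate) = z(0.346) = -0.3961
z(H) = z(FA) + d' = -0.3961 + 0.53 = 0.1339
hit rate = Φ(0.1339) = 0.5533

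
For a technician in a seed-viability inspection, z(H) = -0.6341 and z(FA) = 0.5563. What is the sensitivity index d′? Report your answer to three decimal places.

d' = z(H) − z(FA) = -0.6341 − 0.5563 = -1.1904

d′ = -1.190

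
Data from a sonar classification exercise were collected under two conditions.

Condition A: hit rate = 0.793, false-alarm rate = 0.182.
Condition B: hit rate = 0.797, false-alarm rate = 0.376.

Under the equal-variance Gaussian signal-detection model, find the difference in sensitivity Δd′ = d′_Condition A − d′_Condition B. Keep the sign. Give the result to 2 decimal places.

Δd′ = 0.58

Condition A: z(0.793) = 0.817, z(0.182) = -0.908, d' = 1.725
Condition B: z(0.797) = 0.831, z(0.376) = -0.316, d' = 1.147
Δd' = d'_Condition A − d'_Condition B = 1.725 − 1.147 = 0.578
Condition A has the higher sensitivity.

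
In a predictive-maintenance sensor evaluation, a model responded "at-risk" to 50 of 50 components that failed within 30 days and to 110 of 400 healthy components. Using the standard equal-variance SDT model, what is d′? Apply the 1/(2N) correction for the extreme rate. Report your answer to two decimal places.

The hit rate is 50/50 = 1, so apply the 1/(2N) correction: H → 1 − 1/(2·50) = 0.99000.
z(H) = z(0.99000) = 2.326
z(FA) = z(0.27500) = -0.598
d' = 2.326 − (-0.598) = 2.924

d′ = 2.92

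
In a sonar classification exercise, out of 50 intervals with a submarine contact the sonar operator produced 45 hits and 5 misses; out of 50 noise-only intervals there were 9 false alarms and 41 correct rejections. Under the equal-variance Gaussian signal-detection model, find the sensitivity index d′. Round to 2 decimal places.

H = 45/50 = 0.9000
FA = 9/50 = 0.1800
Φ⁻¹(H) = Φ⁻¹(0.9000) = 1.282
Φ⁻¹(FA) = Φ⁻¹(0.1800) = -0.915
d' = z(H) − z(FA) = 1.282 − (-0.915) = 2.197

d′ = 2.20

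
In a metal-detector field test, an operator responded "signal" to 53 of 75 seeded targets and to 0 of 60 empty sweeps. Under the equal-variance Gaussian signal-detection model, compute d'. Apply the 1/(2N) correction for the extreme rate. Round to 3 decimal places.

The false-alarm rate is 0/60 = 0, so apply the 1/(2N) correction: FA → 1/(2·60) = 0.00833.
z(H) = z(0.70667) = 0.5437
z(FA) = z(0.00833) = -2.3941
d' = 0.5437 − (-2.3941) = 2.9378

d' = 2.938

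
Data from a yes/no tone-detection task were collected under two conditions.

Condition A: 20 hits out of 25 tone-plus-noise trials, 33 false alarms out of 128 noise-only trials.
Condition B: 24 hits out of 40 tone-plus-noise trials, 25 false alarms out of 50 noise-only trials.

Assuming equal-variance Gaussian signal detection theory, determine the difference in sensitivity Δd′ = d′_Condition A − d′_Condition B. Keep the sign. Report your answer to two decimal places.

Condition A: z(0.8000) = 0.842, z(0.2578) = -0.650, d' = 1.492
Condition B: z(0.6000) = 0.253, z(0.5000) = 0.000, d' = 0.253
Δd' = d'_Condition A − d'_Condition B = 1.492 − 0.253 = 1.239
Condition A has the higher sensitivity.

Δd′ = 1.24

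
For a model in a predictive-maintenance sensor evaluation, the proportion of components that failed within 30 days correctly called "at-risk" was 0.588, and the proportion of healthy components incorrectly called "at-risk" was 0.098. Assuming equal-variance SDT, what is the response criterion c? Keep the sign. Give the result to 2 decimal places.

z(H) = 0.222
z(FA) = -1.293
c = −½·[z(H) + z(FA)] = −0.5 × (0.222 + (-1.293)) = 0.5355
c > 0: the model has a conservative response bias.

c = 0.54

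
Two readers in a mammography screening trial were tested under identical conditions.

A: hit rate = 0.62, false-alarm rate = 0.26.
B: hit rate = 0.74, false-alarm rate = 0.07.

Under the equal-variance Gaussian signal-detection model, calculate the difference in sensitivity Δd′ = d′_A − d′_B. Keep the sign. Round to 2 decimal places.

Δd′ = -1.17

A: z(0.62) = 0.305, z(0.26) = -0.643, d' = 0.948
B: z(0.74) = 0.643, z(0.07) = -1.476, d' = 2.119
Δd' = d'_A − d'_B = 0.948 − 2.119 = -1.171
B has the higher sensitivity.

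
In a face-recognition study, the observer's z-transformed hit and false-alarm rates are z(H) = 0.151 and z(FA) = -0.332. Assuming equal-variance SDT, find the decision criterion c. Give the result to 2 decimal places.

c = −½·[z(H) + z(FA)] = −½·(0.151 + (-0.332)) = 0.0905

c = 0.09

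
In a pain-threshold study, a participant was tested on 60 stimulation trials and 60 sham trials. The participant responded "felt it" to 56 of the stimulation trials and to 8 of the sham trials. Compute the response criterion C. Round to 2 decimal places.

C = -0.20

H = 56/60 = 0.9333
FA = 8/60 = 0.1333
z(0.9333) = 1.501, z(0.1333) = -1.111
c = −½·[z(H) + z(FA)] = −0.5 × (1.501 + (-1.111)) = -0.195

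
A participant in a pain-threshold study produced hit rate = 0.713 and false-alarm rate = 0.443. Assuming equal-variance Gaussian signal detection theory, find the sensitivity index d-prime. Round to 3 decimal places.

d-prime = 0.706

z(H) = 0.5622
z(FA) = -0.1434
d' = z(H) − z(FA) = 0.5622 − (-0.1434) = 0.7056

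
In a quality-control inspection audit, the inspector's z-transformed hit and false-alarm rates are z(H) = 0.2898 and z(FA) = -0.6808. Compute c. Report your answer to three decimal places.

c = 0.196

c = −½·[z(H) + z(FA)] = −½·(0.2898 + (-0.6808)) = 0.1955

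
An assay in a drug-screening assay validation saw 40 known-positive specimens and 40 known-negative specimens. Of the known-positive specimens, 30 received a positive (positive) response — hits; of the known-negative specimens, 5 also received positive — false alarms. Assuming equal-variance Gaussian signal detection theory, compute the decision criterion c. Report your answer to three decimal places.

H = 30/40 = 0.7500
FA = 5/40 = 0.1250
Φ⁻¹(0.7500) = 0.6745, Φ⁻¹(0.1250) = -1.1503
c = −½·[z(H) + z(FA)] = −0.5 × (0.6745 + (-1.1503)) = 0.2379
c > 0: the assay has a conservative response bias.

c = 0.238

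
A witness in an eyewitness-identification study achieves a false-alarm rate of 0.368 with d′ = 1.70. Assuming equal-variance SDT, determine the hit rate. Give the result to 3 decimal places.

z(false-alarm rate) = z(0.368) = -0.3372
z(H) = z(FA) + d' = -0.3372 + 1.70 = 1.3628
hit rate = Φ(1.3628) = 0.9135

hit rate = 0.914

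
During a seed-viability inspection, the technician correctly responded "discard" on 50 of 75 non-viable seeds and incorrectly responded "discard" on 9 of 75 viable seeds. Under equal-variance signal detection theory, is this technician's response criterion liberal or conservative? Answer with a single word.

conservative

z(H) = 0.431, z(FA) = -1.175
c = −½·(z(H) + z(FA)) = 0.372
c > 0 → conservative criterion (biased toward responding “no”).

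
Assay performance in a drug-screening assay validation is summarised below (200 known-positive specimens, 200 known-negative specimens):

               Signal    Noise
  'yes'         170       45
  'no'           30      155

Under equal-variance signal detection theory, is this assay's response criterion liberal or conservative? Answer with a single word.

liberal

z(H) = 1.036, z(FA) = -0.755
c = −½·(z(H) + z(FA)) = -0.1405
c < 0 → liberal criterion (biased toward responding “yes”).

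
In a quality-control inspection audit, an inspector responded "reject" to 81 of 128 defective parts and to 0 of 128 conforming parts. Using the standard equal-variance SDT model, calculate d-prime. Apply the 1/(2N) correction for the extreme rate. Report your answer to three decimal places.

The false-alarm rate is 0/128 = 0, so apply the 1/(2N) correction: FA → 1/(2·128) = 0.00391.
z(H) = z(0.63281) = 0.3393
z(FA) = z(0.00391) = -2.6597
d' = 0.3393 − (-2.6597) = 2.9990

d-prime = 2.999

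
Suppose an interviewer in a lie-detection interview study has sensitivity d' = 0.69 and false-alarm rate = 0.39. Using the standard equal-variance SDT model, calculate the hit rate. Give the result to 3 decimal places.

hit rate = 0.659

z(false-alarm rate) = z(0.39) = -0.2793
z(H) = z(FA) + d' = -0.2793 + 0.69 = 0.4107
hit rate = Φ(0.4107) = 0.6594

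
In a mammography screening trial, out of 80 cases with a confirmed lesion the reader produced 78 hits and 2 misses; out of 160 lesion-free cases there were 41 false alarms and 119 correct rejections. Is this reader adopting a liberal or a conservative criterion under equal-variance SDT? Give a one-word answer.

z(H) = 1.960, z(FA) = -0.655
c = −½·(z(H) + z(FA)) = -0.6525
c < 0 → liberal criterion (biased toward responding “yes”).

liberal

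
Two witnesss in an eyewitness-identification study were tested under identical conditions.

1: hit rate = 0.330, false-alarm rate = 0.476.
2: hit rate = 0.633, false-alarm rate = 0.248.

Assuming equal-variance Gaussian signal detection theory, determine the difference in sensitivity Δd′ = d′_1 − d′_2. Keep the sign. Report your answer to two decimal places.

Δd′ = -1.40

1: z(0.330) = -0.440, z(0.476) = -0.060, d' = -0.380
2: z(0.633) = 0.340, z(0.248) = -0.681, d' = 1.021
Δd' = d'_1 − d'_2 = -0.380 − 1.021 = -1.401
2 has the higher sensitivity.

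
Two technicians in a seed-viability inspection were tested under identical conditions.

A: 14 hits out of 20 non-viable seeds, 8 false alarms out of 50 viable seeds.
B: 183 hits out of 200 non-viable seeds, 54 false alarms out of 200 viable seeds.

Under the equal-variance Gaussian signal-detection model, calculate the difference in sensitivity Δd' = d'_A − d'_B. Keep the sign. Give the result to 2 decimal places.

A: z(0.7000) = 0.524, z(0.1600) = -0.994, d' = 1.518
B: z(0.9150) = 1.372, z(0.2700) = -0.613, d' = 1.985
Δd' = d'_A − d'_B = 1.518 − 1.985 = -0.467
B has the higher sensitivity.

Δd' = -0.47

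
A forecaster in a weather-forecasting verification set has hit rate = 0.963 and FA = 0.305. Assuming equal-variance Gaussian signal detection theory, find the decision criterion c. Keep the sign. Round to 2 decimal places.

c = -0.64

Φ⁻¹(H) = 1.787
Φ⁻¹(FA) = -0.510
c = −½·[z(H) + z(FA)] = −0.5 × (1.787 + (-0.510)) = -0.6385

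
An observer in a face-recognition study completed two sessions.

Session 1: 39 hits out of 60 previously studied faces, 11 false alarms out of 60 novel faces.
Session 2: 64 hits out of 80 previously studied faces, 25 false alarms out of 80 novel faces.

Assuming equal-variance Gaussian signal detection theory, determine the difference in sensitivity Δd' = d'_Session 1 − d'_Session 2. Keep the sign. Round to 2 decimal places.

Δd' = -0.04

Session 1: z(0.6500) = 0.385, z(0.1833) = -0.903, d' = 1.288
Session 2: z(0.8000) = 0.842, z(0.3125) = -0.489, d' = 1.331
Δd' = d'_Session 1 − d'_Session 2 = 1.288 − 1.331 = -0.043
Session 2 has the higher sensitivity.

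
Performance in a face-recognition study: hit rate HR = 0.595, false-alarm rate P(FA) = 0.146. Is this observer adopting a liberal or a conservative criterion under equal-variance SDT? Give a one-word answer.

z(H) = 0.240, z(FA) = -1.054
c = −½·(z(H) + z(FA)) = 0.407
c > 0 → conservative criterion (biased toward responding “no”).

conservative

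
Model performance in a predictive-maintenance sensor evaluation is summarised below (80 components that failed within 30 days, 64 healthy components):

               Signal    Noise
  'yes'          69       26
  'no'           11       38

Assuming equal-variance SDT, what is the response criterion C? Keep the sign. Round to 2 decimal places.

C = -0.43

H = 69/80 = 0.8625
FA = 26/64 = 0.4062
Φ⁻¹(H) = Φ⁻¹(0.8625) = 1.092
Φ⁻¹(FA) = Φ⁻¹(0.4062) = -0.237
c = −½·[z(H) + z(FA)] = −0.5 × (1.092 + (-0.237)) = -0.4275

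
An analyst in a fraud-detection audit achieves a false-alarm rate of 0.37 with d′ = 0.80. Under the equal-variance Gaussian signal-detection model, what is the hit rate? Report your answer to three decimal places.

z(false-alarm rate) = z(0.37) = -0.3319
z(H) = z(FA) + d' = -0.3319 + 0.80 = 0.4681
hit rate = Φ(0.4681) = 0.6801

hit rate = 0.680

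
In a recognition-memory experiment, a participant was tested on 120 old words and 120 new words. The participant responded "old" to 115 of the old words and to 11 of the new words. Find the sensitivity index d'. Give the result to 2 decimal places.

d' = 3.06

H = 115/120 = 0.9583
FA = 11/120 = 0.0917
z(0.9583) = 1.7313, z(0.0917) = -1.3304
d' = z(H) − z(FA) = 1.7313 − (-1.3304) = 3.0617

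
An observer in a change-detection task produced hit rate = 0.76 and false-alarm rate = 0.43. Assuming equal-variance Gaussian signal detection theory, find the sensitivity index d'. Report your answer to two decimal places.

z(0.76) = 0.706, z(0.43) = -0.176
d' = z(H) − z(FA) = 0.706 − (-0.176) = 0.882

d' = 0.88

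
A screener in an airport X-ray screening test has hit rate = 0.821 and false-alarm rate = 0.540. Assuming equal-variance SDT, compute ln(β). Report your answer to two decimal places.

Φ⁻¹(H) = 0.919
Φ⁻¹(FA) = 0.100
ln β = −½·[z(H)² − z(FA)²] = −0.5 × (0.845 − 0.010) = -0.4175

ln β = -0.42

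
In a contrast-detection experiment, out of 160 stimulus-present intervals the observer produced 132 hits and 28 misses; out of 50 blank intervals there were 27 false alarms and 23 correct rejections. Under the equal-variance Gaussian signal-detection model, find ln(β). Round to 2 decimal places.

H = 132/160 = 0.8250
FA = 27/50 = 0.5400
Φ⁻¹(H) = 0.935
Φ⁻¹(FA) = 0.100
ln β = −½·[z(H)² − z(FA)²] = −0.5 × (0.874 − 0.010) = -0.432

ln β = -0.43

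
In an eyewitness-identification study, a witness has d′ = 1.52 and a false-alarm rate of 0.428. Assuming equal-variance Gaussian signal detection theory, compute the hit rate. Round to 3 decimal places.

hit rate = 0.910

z(false-alarm rate) = z(0.428) = -0.1815
z(H) = z(FA) + d' = -0.1815 + 1.52 = 1.3385
hit rate = Φ(1.3385) = 0.9096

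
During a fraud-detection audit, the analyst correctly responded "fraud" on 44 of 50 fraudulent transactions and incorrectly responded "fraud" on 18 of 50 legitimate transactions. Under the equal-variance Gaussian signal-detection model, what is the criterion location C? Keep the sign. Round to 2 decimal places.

H = 44/50 = 0.8800
FA = 18/50 = 0.3600
z(H) = 1.1750
z(FA) = -0.3585
c = −½·[z(H) + z(FA)] = −0.5 × (1.1750 + (-0.3585)) = -0.40825
c < 0: the analyst has a liberal response bias.

C = -0.41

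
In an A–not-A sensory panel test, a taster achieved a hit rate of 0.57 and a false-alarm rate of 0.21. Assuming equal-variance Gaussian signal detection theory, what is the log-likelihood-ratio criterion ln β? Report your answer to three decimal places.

z(H) = 0.1764
z(FA) = -0.8064
ln β = −½·[z(H)² − z(FA)²] = −0.5 × (0.0311 − 0.6503) = 0.3096

ln β = 0.310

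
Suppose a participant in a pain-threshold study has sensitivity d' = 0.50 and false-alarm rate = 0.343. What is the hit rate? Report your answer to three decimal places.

hit rate = 0.538

z(false-alarm rate) = z(0.343) = -0.4043
z(H) = z(FA) + d' = -0.4043 + 0.50 = 0.0957
hit rate = Φ(0.0957) = 0.5381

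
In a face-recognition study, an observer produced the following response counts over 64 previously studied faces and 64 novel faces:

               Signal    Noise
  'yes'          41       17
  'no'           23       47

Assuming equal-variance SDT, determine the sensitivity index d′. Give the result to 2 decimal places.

H = 41/64 = 0.6406
FA = 17/64 = 0.2656
Φ⁻¹(H) = Φ⁻¹(0.6406) = 0.360
Φ⁻¹(FA) = Φ⁻¹(0.2656) = -0.626
d' = z(H) − z(FA) = 0.360 − (-0.626) = 0.986

d′ = 0.99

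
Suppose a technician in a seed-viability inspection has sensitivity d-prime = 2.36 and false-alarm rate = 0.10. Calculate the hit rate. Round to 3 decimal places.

hit rate = 0.860

z(false-alarm rate) = z(0.10) = -1.2816
z(H) = z(FA) + d' = -1.2816 + 2.36 = 1.0784
hit rate = Φ(1.0784) = 0.8596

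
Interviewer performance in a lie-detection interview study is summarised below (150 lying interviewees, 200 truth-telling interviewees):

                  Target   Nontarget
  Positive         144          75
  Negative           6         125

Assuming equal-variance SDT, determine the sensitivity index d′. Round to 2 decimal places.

d′ = 2.07

H = 144/150 = 0.9600
FA = 75/200 = 0.3750
z(0.9600) = 1.7507, z(0.3750) = -0.3186
d' = z(H) − z(FA) = 1.7507 − (-0.3186) = 2.0693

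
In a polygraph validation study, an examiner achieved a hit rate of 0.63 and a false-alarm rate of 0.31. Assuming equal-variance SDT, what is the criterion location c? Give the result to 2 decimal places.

Φ⁻¹(0.63) = 0.332, Φ⁻¹(0.31) = -0.496
c = −½·[z(H) + z(FA)] = −0.5 × (0.332 + (-0.496)) = 0.082
c > 0: the examiner has a conservative response bias.

c = 0.08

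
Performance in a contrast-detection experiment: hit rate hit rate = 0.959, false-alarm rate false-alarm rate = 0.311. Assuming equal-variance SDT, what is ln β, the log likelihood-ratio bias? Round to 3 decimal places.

ln β = -1.391

z(0.959) = 1.7392, z(0.311) = -0.4930
ln β = −½·[z(H)² − z(FA)²] = −0.5 × (3.0248 − 0.2430) = -1.3909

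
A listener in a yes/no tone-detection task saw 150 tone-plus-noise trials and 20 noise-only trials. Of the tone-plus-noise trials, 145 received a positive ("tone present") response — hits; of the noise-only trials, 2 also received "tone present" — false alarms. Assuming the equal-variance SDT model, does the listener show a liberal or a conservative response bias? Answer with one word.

liberal

z(H) = 1.834, z(FA) = -1.282
c = −½·(z(H) + z(FA)) = -0.276
c < 0 → liberal criterion (biased toward responding “yes”).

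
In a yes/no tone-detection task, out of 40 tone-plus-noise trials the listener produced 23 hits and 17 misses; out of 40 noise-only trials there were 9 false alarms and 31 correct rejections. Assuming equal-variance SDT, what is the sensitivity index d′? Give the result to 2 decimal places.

H = 23/40 = 0.5750
FA = 9/40 = 0.2250
Φ⁻¹(H) = 0.1891
Φ⁻¹(FA) = -0.7554
d' = z(H) − z(FA) = 0.1891 − (-0.7554) = 0.9445

d′ = 0.94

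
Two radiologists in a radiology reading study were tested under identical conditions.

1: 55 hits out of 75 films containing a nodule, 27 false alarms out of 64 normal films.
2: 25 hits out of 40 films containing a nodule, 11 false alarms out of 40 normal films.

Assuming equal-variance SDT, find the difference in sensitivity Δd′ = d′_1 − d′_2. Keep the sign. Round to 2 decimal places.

1: z(0.7333) = 0.623, z(0.4219) = -0.197, d' = 0.820
2: z(0.6250) = 0.319, z(0.2750) = -0.598, d' = 0.917
Δd' = d'_1 − d'_2 = 0.820 − 0.917 = -0.097
2 has the higher sensitivity.

Δd′ = -0.10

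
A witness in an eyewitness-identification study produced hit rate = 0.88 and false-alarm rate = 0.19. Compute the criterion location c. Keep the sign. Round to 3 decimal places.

z(0.88) = 1.1750, z(0.19) = -0.8779
c = −½·[z(H) + z(FA)] = −0.5 × (1.1750 + (-0.8779)) = -0.14855
c < 0: the witness has a liberal response bias.

c = -0.149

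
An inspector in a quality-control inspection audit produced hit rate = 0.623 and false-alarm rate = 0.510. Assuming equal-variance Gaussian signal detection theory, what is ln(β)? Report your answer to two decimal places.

z(H) = 0.313
z(FA) = 0.025
ln β = −½·[z(H)² − z(FA)²] = −0.5 × (0.098 − 0.001) = -0.0485

ln β = -0.05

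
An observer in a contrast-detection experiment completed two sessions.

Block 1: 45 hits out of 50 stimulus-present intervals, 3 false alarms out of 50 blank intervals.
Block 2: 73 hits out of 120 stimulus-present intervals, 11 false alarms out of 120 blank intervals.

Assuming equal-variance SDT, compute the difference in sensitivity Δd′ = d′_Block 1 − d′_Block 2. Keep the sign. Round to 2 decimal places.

Block 1: z(0.9000) = 1.282, z(0.0600) = -1.555, d' = 2.837
Block 2: z(0.6083) = 0.275, z(0.0917) = -1.330, d' = 1.605
Δd' = d'_Block 1 − d'_Block 2 = 2.837 − 1.605 = 1.232
Block 1 has the higher sensitivity.

Δd′ = 1.23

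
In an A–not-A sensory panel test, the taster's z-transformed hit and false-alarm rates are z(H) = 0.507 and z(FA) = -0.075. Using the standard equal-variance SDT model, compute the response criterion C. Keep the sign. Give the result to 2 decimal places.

C = -0.22

c = −½·[z(H) + z(FA)] = −½·(0.507 + (-0.075)) = -0.216
c < 0: the taster has a liberal response bias.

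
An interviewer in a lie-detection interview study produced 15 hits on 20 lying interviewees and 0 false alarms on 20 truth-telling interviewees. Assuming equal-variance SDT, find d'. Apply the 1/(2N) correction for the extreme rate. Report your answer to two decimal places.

The false-alarm rate is 0/20 = 0, so apply the 1/(2N) correction: FA → 1/(2·20) = 0.02500.
z(H) = z(0.75000) = 0.674
z(FA) = z(0.02500) = -1.960
d' = 0.674 − (-1.960) = 2.634

d' = 2.63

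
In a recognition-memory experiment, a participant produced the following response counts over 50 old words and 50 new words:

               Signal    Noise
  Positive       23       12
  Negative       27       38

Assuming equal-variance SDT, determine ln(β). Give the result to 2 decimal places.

H = 23/50 = 0.4600
FA = 12/50 = 0.2400
Φ⁻¹(0.4600) = -0.100, Φ⁻¹(0.2400) = -0.706
ln β = −½·[z(H)² − z(FA)²] = −0.5 × (0.010 − 0.498) = 0.244

ln β = 0.24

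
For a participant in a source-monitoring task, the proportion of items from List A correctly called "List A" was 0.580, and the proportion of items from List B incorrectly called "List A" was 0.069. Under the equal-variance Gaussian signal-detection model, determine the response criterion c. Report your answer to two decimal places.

c = 0.64

z(0.580) = 0.202, z(0.069) = -1.483
c = −½·[z(H) + z(FA)] = −0.5 × (0.202 + (-1.483)) = 0.6405
c > 0: the participant has a conservative response bias.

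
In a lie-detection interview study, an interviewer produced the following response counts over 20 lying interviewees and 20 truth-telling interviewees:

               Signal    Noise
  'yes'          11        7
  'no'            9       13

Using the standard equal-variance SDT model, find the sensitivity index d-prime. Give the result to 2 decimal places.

H = 11/20 = 0.5500
FA = 7/20 = 0.3500
z(H) = 0.1257
z(FA) = -0.3853
d' = z(H) − z(FA) = 0.1257 − (-0.3853) = 0.5110

d-prime = 0.51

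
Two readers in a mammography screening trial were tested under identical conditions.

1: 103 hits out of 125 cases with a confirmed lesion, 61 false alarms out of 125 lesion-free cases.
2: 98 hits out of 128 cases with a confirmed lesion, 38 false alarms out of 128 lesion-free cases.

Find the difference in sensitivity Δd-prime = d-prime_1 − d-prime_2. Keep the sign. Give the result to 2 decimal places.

1: z(0.8240) = 0.931, z(0.4880) = -0.030, d' = 0.961
2: z(0.7656) = 0.724, z(0.2969) = -0.533, d' = 1.257
Δd' = d'_1 − d'_2 = 0.961 − 1.257 = -0.296
2 has the higher sensitivity.

Δd-prime = -0.30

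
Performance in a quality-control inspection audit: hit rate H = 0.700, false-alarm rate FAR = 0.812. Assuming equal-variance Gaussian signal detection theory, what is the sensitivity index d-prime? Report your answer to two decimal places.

Φ⁻¹(H) = Φ⁻¹(0.700) = 0.5244
Φ⁻¹(FA) = Φ⁻¹(0.812) = 0.8853
d' = z(H) − z(FA) = 0.5244 − 0.8853 = -0.3609

d-prime = -0.36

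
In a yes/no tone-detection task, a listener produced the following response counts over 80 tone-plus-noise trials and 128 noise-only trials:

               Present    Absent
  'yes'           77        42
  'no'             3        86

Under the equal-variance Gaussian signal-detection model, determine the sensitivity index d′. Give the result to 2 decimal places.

d′ = 2.23

H = 77/80 = 0.9625
FA = 42/128 = 0.3281
z(H) = z(0.9625) = 1.7805
z(FA) = z(0.3281) = -0.4452
d' = z(H) − z(FA) = 1.7805 − (-0.4452) = 2.2257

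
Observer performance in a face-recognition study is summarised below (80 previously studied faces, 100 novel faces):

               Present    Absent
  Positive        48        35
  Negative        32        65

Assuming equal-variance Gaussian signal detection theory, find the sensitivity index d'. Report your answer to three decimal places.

d' = 0.639

H = 48/80 = 0.6000
FA = 35/100 = 0.3500
Φ⁻¹(H) = Φ⁻¹(0.6000) = 0.2533
Φ⁻¹(FA) = Φ⁻¹(0.3500) = -0.3853
d' = z(H) − z(FA) = 0.2533 − (-0.3853) = 0.6386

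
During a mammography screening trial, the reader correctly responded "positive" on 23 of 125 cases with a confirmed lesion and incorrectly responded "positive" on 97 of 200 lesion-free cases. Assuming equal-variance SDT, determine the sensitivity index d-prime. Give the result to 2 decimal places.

d-prime = -0.86

H = 23/125 = 0.1840
FA = 97/200 = 0.4850
z(0.1840) = -0.900, z(0.4850) = -0.038
d' = z(H) − z(FA) = -0.900 − (-0.038) = -0.862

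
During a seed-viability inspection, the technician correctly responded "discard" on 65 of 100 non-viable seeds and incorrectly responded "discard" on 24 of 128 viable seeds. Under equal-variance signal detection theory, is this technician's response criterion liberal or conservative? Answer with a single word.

z(H) = 0.385, z(FA) = -0.887
c = −½·(z(H) + z(FA)) = 0.251
c > 0 → conservative criterion (biased toward responding “no”).

conservative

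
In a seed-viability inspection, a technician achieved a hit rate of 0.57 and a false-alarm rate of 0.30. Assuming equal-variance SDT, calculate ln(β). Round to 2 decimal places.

z(H) = 0.176
z(FA) = -0.524
ln β = −½·[z(H)² − z(FA)²] = −0.5 × (0.031 − 0.275) = 0.122

ln β = 0.12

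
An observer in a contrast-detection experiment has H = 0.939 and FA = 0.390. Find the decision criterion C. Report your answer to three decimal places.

C = -0.634

z(H) = z(0.939) = 1.5464
z(FA) = z(0.390) = -0.2793
c = −½·[z(H) + z(FA)] = −0.5 × (1.5464 + (-0.2793)) = -0.63355
c < 0: the observer has a liberal response bias.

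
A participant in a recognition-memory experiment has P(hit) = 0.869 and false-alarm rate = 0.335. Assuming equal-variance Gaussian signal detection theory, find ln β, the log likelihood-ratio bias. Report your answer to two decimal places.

ln β = -0.54

z(0.869) = 1.122, z(0.335) = -0.426
ln β = −½·[z(H)² − z(FA)²] = −0.5 × (1.259 − 0.181) = -0.539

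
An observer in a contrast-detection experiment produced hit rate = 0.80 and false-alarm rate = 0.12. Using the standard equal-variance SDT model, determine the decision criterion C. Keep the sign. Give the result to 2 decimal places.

z(0.80) = 0.842, z(0.12) = -1.175
c = −½·[z(H) + z(FA)] = −0.5 × (0.842 + (-1.175)) = 0.1665
c > 0: the observer has a conservative response bias.

C = 0.17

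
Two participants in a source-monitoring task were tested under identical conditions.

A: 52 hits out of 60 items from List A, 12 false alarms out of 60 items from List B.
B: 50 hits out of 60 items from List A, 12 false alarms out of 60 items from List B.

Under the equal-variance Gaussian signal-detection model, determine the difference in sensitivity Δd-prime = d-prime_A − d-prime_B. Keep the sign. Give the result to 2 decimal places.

Δd-prime = 0.14

A: z(0.8667) = 1.111, z(0.2000) = -0.842, d' = 1.953
B: z(0.8333) = 0.967, z(0.2000) = -0.842, d' = 1.809
Δd' = d'_A − d'_B = 1.953 − 1.809 = 0.144
A has the higher sensitivity.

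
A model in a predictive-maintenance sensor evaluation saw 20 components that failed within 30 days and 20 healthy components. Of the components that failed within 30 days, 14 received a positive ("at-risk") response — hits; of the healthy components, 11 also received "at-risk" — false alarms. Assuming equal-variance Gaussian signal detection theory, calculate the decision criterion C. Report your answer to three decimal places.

C = -0.325

H = 14/20 = 0.7000
FA = 11/20 = 0.5500
Φ⁻¹(H) = Φ⁻¹(0.7000) = 0.5244
Φ⁻¹(FA) = Φ⁻¹(0.5500) = 0.1257
c = −½·[z(H) + z(FA)] = −0.5 × (0.5244 + 0.1257) = -0.32505
c < 0: the model has a liberal response bias.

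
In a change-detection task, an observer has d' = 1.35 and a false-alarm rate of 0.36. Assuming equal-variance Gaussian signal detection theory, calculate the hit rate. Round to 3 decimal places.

hit rate = 0.839

z(false-alarm rate) = z(0.36) = -0.3585
z(H) = z(FA) + d' = -0.3585 + 1.35 = 0.9915
hit rate = Φ(0.9915) = 0.8393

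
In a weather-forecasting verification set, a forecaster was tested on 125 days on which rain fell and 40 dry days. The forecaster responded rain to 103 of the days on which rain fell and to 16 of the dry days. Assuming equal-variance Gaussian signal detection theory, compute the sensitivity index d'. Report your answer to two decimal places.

d' = 1.18

H = 103/125 = 0.8240
FA = 16/40 = 0.4000
Φ⁻¹(H) = 0.9307
Φ⁻¹(FA) = -0.2533
d' = z(H) − z(FA) = 0.9307 − (-0.2533) = 1.1840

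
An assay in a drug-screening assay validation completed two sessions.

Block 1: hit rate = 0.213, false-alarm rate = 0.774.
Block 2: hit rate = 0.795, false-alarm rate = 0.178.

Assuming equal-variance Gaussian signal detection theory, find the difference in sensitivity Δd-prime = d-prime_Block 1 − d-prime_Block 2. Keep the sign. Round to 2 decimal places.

Δd-prime = -3.30

Block 1: z(0.213) = -0.796, z(0.774) = 0.752, d' = -1.548
Block 2: z(0.795) = 0.824, z(0.178) = -0.923, d' = 1.747
Δd' = d'_Block 1 − d'_Block 2 = -1.548 − 1.747 = -3.295
Block 2 has the higher sensitivity.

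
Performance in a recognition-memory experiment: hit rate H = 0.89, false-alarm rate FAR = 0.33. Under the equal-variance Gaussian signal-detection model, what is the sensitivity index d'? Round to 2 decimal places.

z(H) = 1.227
z(FA) = -0.440
d' = z(H) − z(FA) = 1.227 − (-0.440) = 1.667

d' = 1.67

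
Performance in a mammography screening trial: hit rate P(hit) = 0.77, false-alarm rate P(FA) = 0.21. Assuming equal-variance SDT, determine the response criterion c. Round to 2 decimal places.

c = 0.03

z(0.77) = 0.7388, z(0.21) = -0.8064
c = −½·[z(H) + z(FA)] = −0.5 × (0.7388 + (-0.8064)) = 0.0338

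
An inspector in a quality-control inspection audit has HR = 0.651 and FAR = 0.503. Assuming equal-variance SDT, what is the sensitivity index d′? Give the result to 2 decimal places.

z(0.651) = 0.388, z(0.503) = 0.008
d' = z(H) − z(FA) = 0.388 − 0.008 = 0.380

d′ = 0.38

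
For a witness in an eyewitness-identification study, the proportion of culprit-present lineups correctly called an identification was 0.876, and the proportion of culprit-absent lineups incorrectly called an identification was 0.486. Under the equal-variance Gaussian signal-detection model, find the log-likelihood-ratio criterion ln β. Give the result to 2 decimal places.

z(H) = 1.155
z(FA) = -0.035
ln β = −½·[z(H)² − z(FA)²] = −0.5 × (1.334 − 0.001) = -0.6665

ln β = -0.67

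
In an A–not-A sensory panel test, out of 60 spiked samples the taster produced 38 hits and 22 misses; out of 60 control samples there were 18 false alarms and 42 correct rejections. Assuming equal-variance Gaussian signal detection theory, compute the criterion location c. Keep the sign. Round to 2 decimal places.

H = 38/60 = 0.6333
FA = 18/60 = 0.3000
z(0.6333) = 0.341, z(0.3000) = -0.524
c = −½·[z(H) + z(FA)] = −0.5 × (0.341 + (-0.524)) = 0.0915

c = 0.09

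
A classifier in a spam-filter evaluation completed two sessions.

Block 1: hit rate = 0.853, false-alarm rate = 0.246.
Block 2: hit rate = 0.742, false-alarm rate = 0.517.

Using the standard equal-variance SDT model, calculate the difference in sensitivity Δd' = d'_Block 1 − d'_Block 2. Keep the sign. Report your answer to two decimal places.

Block 1: z(0.853) = 1.049, z(0.246) = -0.687, d' = 1.736
Block 2: z(0.742) = 0.650, z(0.517) = 0.043, d' = 0.607
Δd' = d'_Block 1 − d'_Block 2 = 1.736 − 0.607 = 1.129
Block 1 has the higher sensitivity.

Δd' = 1.13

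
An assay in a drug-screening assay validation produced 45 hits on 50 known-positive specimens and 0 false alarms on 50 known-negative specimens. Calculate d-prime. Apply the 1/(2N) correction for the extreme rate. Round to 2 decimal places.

d-prime = 3.61

The false-alarm rate is 0/50 = 0, so apply the 1/(2N) correction: FA → 1/(2·50) = 0.01000.
z(H) = z(0.90000) = 1.282
z(FA) = z(0.01000) = -2.326
d' = 1.282 − (-2.326) = 3.608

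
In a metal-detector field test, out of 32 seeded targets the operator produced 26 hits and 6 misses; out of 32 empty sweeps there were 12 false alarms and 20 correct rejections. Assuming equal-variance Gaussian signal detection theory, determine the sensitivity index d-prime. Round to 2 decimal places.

H = 26/32 = 0.8125
FA = 12/32 = 0.3750
z(H) = 0.887
z(FA) = -0.319
d' = z(H) − z(FA) = 0.887 − (-0.319) = 1.206

d-prime = 1.21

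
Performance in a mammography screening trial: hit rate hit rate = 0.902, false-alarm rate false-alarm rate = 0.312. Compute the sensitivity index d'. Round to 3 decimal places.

z(0.902) = 1.2930, z(0.312) = -0.4902
d' = z(H) − z(FA) = 1.2930 − (-0.4902) = 1.7832

d' = 1.783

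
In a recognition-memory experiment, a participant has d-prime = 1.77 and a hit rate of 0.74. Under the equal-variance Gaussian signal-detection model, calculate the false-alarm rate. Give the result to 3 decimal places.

z(hit rate) = z(0.74) = 0.6433
z(FA) = z(H) − d' = 0.6433 − 1.77 = -1.1267
false-alarm rate = Φ(-1.1267) = 0.1299

false-alarm rate = 0.130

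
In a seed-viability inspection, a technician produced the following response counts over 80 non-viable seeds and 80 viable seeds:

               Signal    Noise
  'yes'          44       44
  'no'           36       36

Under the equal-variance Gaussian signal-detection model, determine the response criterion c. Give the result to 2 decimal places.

c = -0.13

H = 44/80 = 0.5500
FA = 44/80 = 0.5500
Φ⁻¹(0.5500) = 0.126, Φ⁻¹(0.5500) = 0.126
c = −½·[z(H) + z(FA)] = −0.5 × (0.126 + 0.126) = -0.126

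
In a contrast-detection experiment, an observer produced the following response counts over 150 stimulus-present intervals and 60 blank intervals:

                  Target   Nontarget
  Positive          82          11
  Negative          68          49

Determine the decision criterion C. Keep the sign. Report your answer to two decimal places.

H = 82/150 = 0.5467
FA = 11/60 = 0.1833
Φ⁻¹(H) = Φ⁻¹(0.5467) = 0.117
Φ⁻¹(FA) = Φ⁻¹(0.1833) = -0.903
c = −½·[z(H) + z(FA)] = −0.5 × (0.117 + (-0.903)) = 0.393

C = 0.39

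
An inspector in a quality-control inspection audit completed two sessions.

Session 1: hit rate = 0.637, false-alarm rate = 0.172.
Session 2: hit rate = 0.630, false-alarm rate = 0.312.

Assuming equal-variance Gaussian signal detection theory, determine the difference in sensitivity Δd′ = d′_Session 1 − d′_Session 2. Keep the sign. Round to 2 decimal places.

Δd′ = 0.47

Session 1: z(0.637) = 0.350, z(0.172) = -0.946, d' = 1.296
Session 2: z(0.630) = 0.332, z(0.312) = -0.490, d' = 0.822
Δd' = d'_Session 1 − d'_Session 2 = 1.296 − 0.822 = 0.474
Session 1 has the higher sensitivity.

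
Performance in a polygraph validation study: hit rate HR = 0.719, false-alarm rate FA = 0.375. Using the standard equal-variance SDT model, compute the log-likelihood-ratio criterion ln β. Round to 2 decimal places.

ln β = -0.12

Φ⁻¹(H) = 0.580
Φ⁻¹(FA) = -0.319
ln β = −½·[z(H)² − z(FA)²] = −0.5 × (0.336 − 0.102) = -0.117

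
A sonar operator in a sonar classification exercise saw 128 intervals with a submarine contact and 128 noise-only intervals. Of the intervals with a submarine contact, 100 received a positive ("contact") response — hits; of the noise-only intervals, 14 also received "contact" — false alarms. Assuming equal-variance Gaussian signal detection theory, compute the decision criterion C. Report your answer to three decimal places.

C = 0.227

H = 100/128 = 0.7812
FA = 14/128 = 0.1094
z(H) = z(0.7812) = 0.7763
z(FA) = z(0.1094) = -1.2297
c = −½·[z(H) + z(FA)] = −0.5 × (0.7763 + (-1.2297)) = 0.2267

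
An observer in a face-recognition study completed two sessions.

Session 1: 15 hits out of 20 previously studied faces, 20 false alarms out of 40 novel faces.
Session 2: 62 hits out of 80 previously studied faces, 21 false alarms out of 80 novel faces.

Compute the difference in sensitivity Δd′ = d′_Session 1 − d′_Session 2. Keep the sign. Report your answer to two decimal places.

Session 1: z(0.7500) = 0.674, z(0.5000) = 0.000, d' = 0.674
Session 2: z(0.7750) = 0.755, z(0.2625) = -0.636, d' = 1.391
Δd' = d'_Session 1 − d'_Session 2 = 0.674 − 1.391 = -0.717
Session 2 has the higher sensitivity.

Δd′ = -0.72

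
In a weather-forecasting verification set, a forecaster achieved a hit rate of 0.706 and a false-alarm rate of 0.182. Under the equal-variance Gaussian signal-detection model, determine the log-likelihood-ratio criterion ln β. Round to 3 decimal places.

z(H) = z(0.706) = 0.5417
z(FA) = z(0.182) = -0.9078
ln β = −½·[z(H)² − z(FA)²] = −0.5 × (0.2934 − 0.8241) = 0.26535

ln β = 0.265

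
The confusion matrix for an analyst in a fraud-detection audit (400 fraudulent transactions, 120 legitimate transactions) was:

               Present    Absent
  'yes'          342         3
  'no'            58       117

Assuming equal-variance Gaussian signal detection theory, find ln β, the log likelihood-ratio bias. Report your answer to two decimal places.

H = 342/400 = 0.8550
FA = 3/120 = 0.0250
z(H) = 1.058
z(FA) = -1.960
ln β = −½·[z(H)² − z(FA)²] = −0.5 × (1.119 − 3.842) = 1.3615

ln β = 1.36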